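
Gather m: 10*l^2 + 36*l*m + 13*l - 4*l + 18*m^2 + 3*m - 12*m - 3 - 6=10*l^2 + 9*l + 18*m^2 + m*(36*l - 9) - 9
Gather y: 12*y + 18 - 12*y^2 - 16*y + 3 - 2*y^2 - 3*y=-14*y^2 - 7*y + 21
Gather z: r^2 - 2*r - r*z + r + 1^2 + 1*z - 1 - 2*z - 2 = r^2 - r + z*(-r - 1) - 2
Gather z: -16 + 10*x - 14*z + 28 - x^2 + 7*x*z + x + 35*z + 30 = -x^2 + 11*x + z*(7*x + 21) + 42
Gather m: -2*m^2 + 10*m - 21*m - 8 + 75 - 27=-2*m^2 - 11*m + 40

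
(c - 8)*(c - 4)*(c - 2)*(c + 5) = c^4 - 9*c^3 - 14*c^2 + 216*c - 320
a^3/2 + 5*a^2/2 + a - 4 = (a/2 + 1)*(a - 1)*(a + 4)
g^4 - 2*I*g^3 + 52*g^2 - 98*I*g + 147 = (g - 7*I)*(g - 3*I)*(g + I)*(g + 7*I)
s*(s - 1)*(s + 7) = s^3 + 6*s^2 - 7*s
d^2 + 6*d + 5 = (d + 1)*(d + 5)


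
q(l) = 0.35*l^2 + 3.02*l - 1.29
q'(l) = 0.7*l + 3.02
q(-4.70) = -7.75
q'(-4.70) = -0.27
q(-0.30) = -2.16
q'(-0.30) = 2.81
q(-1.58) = -5.19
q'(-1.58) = 1.91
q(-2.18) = -6.21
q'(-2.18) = 1.49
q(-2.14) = -6.15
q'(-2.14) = 1.52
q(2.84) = 10.11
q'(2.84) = 5.01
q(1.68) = 4.77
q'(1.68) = 4.20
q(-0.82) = -3.53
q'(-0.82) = 2.45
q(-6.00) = -6.81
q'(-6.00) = -1.18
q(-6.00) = -6.81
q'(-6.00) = -1.18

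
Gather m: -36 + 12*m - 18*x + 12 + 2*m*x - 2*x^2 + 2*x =m*(2*x + 12) - 2*x^2 - 16*x - 24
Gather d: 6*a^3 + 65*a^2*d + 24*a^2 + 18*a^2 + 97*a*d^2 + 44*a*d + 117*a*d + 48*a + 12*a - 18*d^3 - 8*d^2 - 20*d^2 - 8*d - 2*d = 6*a^3 + 42*a^2 + 60*a - 18*d^3 + d^2*(97*a - 28) + d*(65*a^2 + 161*a - 10)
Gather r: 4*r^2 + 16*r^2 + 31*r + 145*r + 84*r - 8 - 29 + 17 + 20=20*r^2 + 260*r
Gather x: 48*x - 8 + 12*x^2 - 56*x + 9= 12*x^2 - 8*x + 1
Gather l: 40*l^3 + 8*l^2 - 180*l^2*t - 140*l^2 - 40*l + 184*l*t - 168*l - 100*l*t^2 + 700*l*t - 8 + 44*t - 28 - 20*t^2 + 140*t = 40*l^3 + l^2*(-180*t - 132) + l*(-100*t^2 + 884*t - 208) - 20*t^2 + 184*t - 36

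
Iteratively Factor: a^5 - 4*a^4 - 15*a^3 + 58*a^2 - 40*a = (a - 1)*(a^4 - 3*a^3 - 18*a^2 + 40*a) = (a - 5)*(a - 1)*(a^3 + 2*a^2 - 8*a) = a*(a - 5)*(a - 1)*(a^2 + 2*a - 8) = a*(a - 5)*(a - 1)*(a + 4)*(a - 2)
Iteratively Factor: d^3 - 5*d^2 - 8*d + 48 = (d - 4)*(d^2 - d - 12) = (d - 4)^2*(d + 3)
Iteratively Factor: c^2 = (c)*(c)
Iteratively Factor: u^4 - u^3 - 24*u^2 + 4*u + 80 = (u + 2)*(u^3 - 3*u^2 - 18*u + 40) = (u - 2)*(u + 2)*(u^2 - u - 20) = (u - 5)*(u - 2)*(u + 2)*(u + 4)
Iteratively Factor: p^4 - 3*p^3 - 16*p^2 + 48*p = (p)*(p^3 - 3*p^2 - 16*p + 48) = p*(p - 3)*(p^2 - 16) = p*(p - 3)*(p + 4)*(p - 4)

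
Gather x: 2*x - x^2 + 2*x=-x^2 + 4*x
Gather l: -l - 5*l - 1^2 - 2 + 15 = 12 - 6*l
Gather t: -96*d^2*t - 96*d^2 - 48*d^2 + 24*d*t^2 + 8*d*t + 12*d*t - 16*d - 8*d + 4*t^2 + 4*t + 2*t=-144*d^2 - 24*d + t^2*(24*d + 4) + t*(-96*d^2 + 20*d + 6)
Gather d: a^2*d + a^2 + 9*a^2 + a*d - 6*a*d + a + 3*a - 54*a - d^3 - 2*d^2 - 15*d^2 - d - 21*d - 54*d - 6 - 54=10*a^2 - 50*a - d^3 - 17*d^2 + d*(a^2 - 5*a - 76) - 60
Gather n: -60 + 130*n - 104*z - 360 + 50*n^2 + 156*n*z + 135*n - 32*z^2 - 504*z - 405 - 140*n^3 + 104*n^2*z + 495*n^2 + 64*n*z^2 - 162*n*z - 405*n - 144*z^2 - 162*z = -140*n^3 + n^2*(104*z + 545) + n*(64*z^2 - 6*z - 140) - 176*z^2 - 770*z - 825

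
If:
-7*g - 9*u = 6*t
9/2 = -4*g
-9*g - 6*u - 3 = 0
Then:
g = -9/8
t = -15/32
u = 19/16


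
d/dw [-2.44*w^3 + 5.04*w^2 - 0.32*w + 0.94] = -7.32*w^2 + 10.08*w - 0.32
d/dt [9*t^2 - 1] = 18*t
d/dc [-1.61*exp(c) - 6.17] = -1.61*exp(c)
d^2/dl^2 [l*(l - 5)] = 2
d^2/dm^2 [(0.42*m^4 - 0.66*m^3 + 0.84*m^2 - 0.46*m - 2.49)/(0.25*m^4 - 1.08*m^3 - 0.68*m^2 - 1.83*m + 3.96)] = (-1.11022302462516e-16*m^10 + 0.1443*m^9 + 0.743400000000001*m^8 - 0.0731999999999964*m^7 - 11.7258*m^6 + 59.452104*m^5 - 92.660616*m^4 - 22.66988*m^3 + 90.841896*m^2 - 152.017992*m - 10.409634)/(0.015625*m^12 - 0.2025*m^11 + 0.7473*m^10 - 0.501237*m^9 + 1.674444*m^8 - 12.450312*m^7 + 3.951163*m^6 - 6.809868*m^5 + 57.38202*m^4 - 27.369927*m^3 + 7.79446800000001*m^2 - 86.091984*m + 62.099136)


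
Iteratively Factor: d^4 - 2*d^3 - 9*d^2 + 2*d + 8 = (d - 1)*(d^3 - d^2 - 10*d - 8) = (d - 1)*(d + 2)*(d^2 - 3*d - 4) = (d - 4)*(d - 1)*(d + 2)*(d + 1)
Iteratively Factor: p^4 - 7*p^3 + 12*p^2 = (p)*(p^3 - 7*p^2 + 12*p) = p^2*(p^2 - 7*p + 12) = p^2*(p - 4)*(p - 3)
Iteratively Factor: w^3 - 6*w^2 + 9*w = (w - 3)*(w^2 - 3*w) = w*(w - 3)*(w - 3)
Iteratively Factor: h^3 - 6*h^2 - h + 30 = (h + 2)*(h^2 - 8*h + 15) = (h - 3)*(h + 2)*(h - 5)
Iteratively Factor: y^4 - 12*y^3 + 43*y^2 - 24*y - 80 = (y - 5)*(y^3 - 7*y^2 + 8*y + 16) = (y - 5)*(y - 4)*(y^2 - 3*y - 4) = (y - 5)*(y - 4)^2*(y + 1)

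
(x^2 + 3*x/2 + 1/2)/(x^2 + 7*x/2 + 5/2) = (2*x + 1)/(2*x + 5)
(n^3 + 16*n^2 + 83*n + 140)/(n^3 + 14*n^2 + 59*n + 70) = (n + 4)/(n + 2)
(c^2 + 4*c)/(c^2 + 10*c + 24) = c/(c + 6)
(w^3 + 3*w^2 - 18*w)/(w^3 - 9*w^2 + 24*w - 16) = w*(w^2 + 3*w - 18)/(w^3 - 9*w^2 + 24*w - 16)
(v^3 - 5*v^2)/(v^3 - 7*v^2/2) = 2*(v - 5)/(2*v - 7)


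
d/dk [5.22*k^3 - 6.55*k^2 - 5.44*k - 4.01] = 15.66*k^2 - 13.1*k - 5.44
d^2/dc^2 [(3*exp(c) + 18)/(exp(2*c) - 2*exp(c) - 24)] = 3*(exp(4*c) + 26*exp(3*c) + 108*exp(2*c) + 552*exp(c) + 288)*exp(c)/(exp(6*c) - 6*exp(5*c) - 60*exp(4*c) + 280*exp(3*c) + 1440*exp(2*c) - 3456*exp(c) - 13824)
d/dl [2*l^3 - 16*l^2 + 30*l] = 6*l^2 - 32*l + 30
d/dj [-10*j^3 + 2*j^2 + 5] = 2*j*(2 - 15*j)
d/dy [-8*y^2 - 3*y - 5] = -16*y - 3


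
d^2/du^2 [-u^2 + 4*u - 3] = -2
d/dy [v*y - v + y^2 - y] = v + 2*y - 1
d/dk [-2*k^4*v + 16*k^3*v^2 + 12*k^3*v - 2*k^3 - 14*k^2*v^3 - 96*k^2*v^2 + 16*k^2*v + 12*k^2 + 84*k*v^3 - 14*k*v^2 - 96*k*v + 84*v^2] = -8*k^3*v + 48*k^2*v^2 + 36*k^2*v - 6*k^2 - 28*k*v^3 - 192*k*v^2 + 32*k*v + 24*k + 84*v^3 - 14*v^2 - 96*v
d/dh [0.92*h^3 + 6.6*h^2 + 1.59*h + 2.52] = 2.76*h^2 + 13.2*h + 1.59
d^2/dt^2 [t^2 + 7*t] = 2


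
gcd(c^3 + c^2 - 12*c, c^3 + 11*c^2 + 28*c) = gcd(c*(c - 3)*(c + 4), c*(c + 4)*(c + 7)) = c^2 + 4*c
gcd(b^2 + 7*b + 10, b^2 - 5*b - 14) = b + 2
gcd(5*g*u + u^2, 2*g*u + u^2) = u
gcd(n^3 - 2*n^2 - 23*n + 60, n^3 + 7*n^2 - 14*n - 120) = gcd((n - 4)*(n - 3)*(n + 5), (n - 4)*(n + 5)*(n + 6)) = n^2 + n - 20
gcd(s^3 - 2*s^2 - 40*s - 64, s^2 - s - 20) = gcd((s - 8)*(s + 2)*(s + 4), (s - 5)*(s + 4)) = s + 4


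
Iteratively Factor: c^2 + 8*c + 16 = (c + 4)*(c + 4)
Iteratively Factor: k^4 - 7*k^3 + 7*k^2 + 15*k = (k)*(k^3 - 7*k^2 + 7*k + 15) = k*(k + 1)*(k^2 - 8*k + 15) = k*(k - 5)*(k + 1)*(k - 3)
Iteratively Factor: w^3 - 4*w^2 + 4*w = (w - 2)*(w^2 - 2*w) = w*(w - 2)*(w - 2)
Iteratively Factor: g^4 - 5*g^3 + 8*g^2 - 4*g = (g - 2)*(g^3 - 3*g^2 + 2*g) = g*(g - 2)*(g^2 - 3*g + 2) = g*(g - 2)^2*(g - 1)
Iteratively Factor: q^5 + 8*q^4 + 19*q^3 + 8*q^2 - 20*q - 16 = (q + 2)*(q^4 + 6*q^3 + 7*q^2 - 6*q - 8) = (q + 2)*(q + 4)*(q^3 + 2*q^2 - q - 2) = (q - 1)*(q + 2)*(q + 4)*(q^2 + 3*q + 2) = (q - 1)*(q + 1)*(q + 2)*(q + 4)*(q + 2)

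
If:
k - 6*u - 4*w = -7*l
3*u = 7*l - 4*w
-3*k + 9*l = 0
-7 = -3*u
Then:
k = 7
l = 7/3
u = 7/3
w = 7/3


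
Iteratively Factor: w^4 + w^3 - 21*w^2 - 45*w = (w + 3)*(w^3 - 2*w^2 - 15*w) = w*(w + 3)*(w^2 - 2*w - 15) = w*(w + 3)^2*(w - 5)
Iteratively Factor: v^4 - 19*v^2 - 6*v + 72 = (v - 2)*(v^3 + 2*v^2 - 15*v - 36) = (v - 2)*(v + 3)*(v^2 - v - 12) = (v - 4)*(v - 2)*(v + 3)*(v + 3)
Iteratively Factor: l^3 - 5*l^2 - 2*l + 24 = (l + 2)*(l^2 - 7*l + 12) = (l - 4)*(l + 2)*(l - 3)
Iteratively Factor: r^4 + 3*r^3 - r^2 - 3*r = (r)*(r^3 + 3*r^2 - r - 3) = r*(r + 1)*(r^2 + 2*r - 3) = r*(r + 1)*(r + 3)*(r - 1)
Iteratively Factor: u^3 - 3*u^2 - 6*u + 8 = (u - 4)*(u^2 + u - 2) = (u - 4)*(u + 2)*(u - 1)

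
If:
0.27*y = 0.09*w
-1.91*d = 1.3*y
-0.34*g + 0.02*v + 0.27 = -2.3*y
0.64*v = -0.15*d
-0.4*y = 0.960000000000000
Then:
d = 1.63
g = -15.46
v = -0.38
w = -7.20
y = -2.40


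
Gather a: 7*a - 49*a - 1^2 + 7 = 6 - 42*a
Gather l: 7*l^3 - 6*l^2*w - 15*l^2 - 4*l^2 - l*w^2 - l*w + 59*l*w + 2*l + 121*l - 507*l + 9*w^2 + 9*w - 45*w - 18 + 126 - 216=7*l^3 + l^2*(-6*w - 19) + l*(-w^2 + 58*w - 384) + 9*w^2 - 36*w - 108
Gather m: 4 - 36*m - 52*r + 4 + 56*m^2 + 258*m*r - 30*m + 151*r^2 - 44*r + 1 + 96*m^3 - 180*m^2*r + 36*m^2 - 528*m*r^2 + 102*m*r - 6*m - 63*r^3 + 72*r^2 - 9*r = 96*m^3 + m^2*(92 - 180*r) + m*(-528*r^2 + 360*r - 72) - 63*r^3 + 223*r^2 - 105*r + 9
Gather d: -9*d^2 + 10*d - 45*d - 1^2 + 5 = -9*d^2 - 35*d + 4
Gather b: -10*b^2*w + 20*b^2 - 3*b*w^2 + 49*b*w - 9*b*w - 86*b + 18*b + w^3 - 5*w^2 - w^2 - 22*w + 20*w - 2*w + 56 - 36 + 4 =b^2*(20 - 10*w) + b*(-3*w^2 + 40*w - 68) + w^3 - 6*w^2 - 4*w + 24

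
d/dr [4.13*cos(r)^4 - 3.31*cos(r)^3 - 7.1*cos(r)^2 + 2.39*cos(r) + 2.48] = (-16.52*cos(r)^3 + 9.93*cos(r)^2 + 14.2*cos(r) - 2.39)*sin(r)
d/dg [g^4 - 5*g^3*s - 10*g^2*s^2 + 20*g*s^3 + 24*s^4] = 4*g^3 - 15*g^2*s - 20*g*s^2 + 20*s^3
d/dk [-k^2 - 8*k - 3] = -2*k - 8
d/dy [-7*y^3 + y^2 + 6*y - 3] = -21*y^2 + 2*y + 6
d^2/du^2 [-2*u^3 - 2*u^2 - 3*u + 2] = -12*u - 4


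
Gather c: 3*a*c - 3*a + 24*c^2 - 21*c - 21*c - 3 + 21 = -3*a + 24*c^2 + c*(3*a - 42) + 18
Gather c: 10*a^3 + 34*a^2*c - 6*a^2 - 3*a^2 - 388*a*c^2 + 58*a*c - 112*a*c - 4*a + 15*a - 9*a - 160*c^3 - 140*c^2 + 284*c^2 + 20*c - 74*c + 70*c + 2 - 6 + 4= 10*a^3 - 9*a^2 + 2*a - 160*c^3 + c^2*(144 - 388*a) + c*(34*a^2 - 54*a + 16)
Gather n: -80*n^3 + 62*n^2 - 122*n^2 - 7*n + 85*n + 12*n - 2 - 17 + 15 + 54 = -80*n^3 - 60*n^2 + 90*n + 50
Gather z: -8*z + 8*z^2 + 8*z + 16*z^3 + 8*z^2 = 16*z^3 + 16*z^2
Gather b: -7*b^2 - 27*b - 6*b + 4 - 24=-7*b^2 - 33*b - 20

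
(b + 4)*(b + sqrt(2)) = b^2 + sqrt(2)*b + 4*b + 4*sqrt(2)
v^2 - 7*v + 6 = (v - 6)*(v - 1)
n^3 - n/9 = n*(n - 1/3)*(n + 1/3)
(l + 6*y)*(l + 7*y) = l^2 + 13*l*y + 42*y^2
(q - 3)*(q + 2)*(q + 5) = q^3 + 4*q^2 - 11*q - 30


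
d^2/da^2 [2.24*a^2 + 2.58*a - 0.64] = 4.48000000000000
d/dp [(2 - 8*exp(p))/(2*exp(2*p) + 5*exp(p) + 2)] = (16*exp(2*p) - 8*exp(p) - 26)*exp(p)/(4*exp(4*p) + 20*exp(3*p) + 33*exp(2*p) + 20*exp(p) + 4)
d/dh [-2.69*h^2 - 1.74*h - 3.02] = -5.38*h - 1.74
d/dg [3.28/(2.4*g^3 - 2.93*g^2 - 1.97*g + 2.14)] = (-23.616*g^2 + 19.2208*g + 6.4616)/(2.4*g^3 - 2.93*g^2 - 1.97*g + 2.14)^2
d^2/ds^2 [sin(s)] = -sin(s)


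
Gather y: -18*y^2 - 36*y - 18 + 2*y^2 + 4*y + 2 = -16*y^2 - 32*y - 16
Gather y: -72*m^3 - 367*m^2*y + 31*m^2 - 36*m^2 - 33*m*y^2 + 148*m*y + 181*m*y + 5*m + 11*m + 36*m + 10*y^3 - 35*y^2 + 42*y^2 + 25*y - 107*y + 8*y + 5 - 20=-72*m^3 - 5*m^2 + 52*m + 10*y^3 + y^2*(7 - 33*m) + y*(-367*m^2 + 329*m - 74) - 15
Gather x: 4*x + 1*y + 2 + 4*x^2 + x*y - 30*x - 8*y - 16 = 4*x^2 + x*(y - 26) - 7*y - 14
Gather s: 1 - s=1 - s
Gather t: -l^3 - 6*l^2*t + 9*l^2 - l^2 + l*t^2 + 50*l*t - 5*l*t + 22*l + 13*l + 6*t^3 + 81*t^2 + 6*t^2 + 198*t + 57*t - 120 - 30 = -l^3 + 8*l^2 + 35*l + 6*t^3 + t^2*(l + 87) + t*(-6*l^2 + 45*l + 255) - 150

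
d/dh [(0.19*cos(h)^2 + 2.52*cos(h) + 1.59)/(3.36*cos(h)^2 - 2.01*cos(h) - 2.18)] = (8.8491*cos(h)^2 + 11.5132*cos(h) + 2.2977)*sin(h)/(11.2896*cos(h)^4 - 13.5072*cos(h)^3 - 10.6095*cos(h)^2 + 8.7636*cos(h) + 4.7524)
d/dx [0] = 0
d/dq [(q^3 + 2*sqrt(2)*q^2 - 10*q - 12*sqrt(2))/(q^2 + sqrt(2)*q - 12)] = 1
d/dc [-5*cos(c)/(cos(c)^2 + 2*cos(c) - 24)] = 5*(sin(c)^2 - 25)*sin(c)/((cos(c) - 4)^2*(cos(c) + 6)^2)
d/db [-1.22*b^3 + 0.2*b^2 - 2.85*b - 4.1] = -3.66*b^2 + 0.4*b - 2.85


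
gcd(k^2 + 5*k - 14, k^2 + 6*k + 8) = 1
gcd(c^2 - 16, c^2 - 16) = c^2 - 16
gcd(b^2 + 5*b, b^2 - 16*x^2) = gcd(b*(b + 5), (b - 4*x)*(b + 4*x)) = 1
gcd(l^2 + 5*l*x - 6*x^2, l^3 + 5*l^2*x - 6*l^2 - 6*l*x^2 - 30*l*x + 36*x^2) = -l^2 - 5*l*x + 6*x^2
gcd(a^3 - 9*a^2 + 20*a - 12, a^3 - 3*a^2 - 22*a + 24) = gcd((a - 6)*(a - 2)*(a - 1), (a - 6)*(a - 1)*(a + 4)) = a^2 - 7*a + 6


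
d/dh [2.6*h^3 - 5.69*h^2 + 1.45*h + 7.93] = 7.8*h^2 - 11.38*h + 1.45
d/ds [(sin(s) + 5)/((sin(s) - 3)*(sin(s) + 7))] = (-10*sin(s) + cos(s)^2 - 42)*cos(s)/((sin(s) - 3)^2*(sin(s) + 7)^2)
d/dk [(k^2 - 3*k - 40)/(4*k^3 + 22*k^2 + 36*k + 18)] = (-2*k^4 + 12*k^3 + 291*k^2 + 898*k + 693)/(2*(4*k^6 + 44*k^5 + 193*k^4 + 432*k^3 + 522*k^2 + 324*k + 81))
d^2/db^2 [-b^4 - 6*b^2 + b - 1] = -12*b^2 - 12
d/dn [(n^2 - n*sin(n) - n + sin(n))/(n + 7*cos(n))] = ((n + 7*cos(n))*(-n*cos(n) + 2*n + sqrt(2)*cos(n + pi/4) - 1) + (7*sin(n) - 1)*(n^2 - n*sin(n) - n + sin(n)))/(n + 7*cos(n))^2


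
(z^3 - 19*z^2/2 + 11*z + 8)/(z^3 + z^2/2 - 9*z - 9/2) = (z^2 - 10*z + 16)/(z^2 - 9)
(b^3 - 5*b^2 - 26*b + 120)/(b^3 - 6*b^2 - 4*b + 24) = (b^2 + b - 20)/(b^2 - 4)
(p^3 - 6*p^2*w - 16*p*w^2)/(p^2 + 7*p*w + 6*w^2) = p*(p^2 - 6*p*w - 16*w^2)/(p^2 + 7*p*w + 6*w^2)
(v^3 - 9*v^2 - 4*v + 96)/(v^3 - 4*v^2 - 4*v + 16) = (v^2 - 5*v - 24)/(v^2 - 4)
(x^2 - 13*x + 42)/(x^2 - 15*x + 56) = (x - 6)/(x - 8)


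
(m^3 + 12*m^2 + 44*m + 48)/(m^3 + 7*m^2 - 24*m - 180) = (m^2 + 6*m + 8)/(m^2 + m - 30)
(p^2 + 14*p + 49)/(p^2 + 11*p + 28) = (p + 7)/(p + 4)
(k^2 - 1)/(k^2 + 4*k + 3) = (k - 1)/(k + 3)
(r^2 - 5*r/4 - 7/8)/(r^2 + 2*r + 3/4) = (4*r - 7)/(2*(2*r + 3))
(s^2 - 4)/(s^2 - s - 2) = (s + 2)/(s + 1)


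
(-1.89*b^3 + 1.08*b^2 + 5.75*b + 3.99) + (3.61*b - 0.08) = -1.89*b^3 + 1.08*b^2 + 9.36*b + 3.91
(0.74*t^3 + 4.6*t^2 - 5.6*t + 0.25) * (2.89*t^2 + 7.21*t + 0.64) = 2.1386*t^5 + 18.6294*t^4 + 17.4556*t^3 - 36.7095*t^2 - 1.7815*t + 0.16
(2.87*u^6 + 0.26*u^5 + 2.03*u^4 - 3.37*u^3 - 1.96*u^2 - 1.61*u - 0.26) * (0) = 0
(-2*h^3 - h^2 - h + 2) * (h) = -2*h^4 - h^3 - h^2 + 2*h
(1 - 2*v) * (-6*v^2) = 12*v^3 - 6*v^2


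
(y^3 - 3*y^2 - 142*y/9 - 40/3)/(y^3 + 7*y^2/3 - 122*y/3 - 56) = (y + 5/3)/(y + 7)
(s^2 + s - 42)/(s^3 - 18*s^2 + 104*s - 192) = (s + 7)/(s^2 - 12*s + 32)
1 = 1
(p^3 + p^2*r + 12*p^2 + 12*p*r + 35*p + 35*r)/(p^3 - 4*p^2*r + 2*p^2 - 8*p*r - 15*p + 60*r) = (p^2 + p*r + 7*p + 7*r)/(p^2 - 4*p*r - 3*p + 12*r)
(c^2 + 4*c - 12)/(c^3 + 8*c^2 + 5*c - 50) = (c + 6)/(c^2 + 10*c + 25)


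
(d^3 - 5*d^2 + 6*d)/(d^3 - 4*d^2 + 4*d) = (d - 3)/(d - 2)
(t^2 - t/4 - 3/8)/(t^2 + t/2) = (t - 3/4)/t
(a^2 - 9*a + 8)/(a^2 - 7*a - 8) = (a - 1)/(a + 1)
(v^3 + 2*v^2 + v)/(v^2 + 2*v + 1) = v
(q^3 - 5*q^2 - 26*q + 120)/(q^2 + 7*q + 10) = (q^2 - 10*q + 24)/(q + 2)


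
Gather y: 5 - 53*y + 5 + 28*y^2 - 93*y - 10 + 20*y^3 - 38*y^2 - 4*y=20*y^3 - 10*y^2 - 150*y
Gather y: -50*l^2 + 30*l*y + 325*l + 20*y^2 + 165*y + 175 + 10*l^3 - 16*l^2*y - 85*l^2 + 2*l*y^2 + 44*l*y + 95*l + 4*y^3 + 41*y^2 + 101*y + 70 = 10*l^3 - 135*l^2 + 420*l + 4*y^3 + y^2*(2*l + 61) + y*(-16*l^2 + 74*l + 266) + 245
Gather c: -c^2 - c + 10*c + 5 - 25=-c^2 + 9*c - 20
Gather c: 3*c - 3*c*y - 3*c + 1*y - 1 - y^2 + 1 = -3*c*y - y^2 + y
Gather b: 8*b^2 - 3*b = 8*b^2 - 3*b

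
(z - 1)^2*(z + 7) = z^3 + 5*z^2 - 13*z + 7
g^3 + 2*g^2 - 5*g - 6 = (g - 2)*(g + 1)*(g + 3)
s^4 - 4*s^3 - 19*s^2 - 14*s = s*(s - 7)*(s + 1)*(s + 2)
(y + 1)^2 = y^2 + 2*y + 1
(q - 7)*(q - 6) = q^2 - 13*q + 42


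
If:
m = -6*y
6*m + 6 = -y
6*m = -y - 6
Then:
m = -36/35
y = 6/35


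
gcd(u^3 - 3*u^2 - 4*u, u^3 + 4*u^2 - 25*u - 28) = u^2 - 3*u - 4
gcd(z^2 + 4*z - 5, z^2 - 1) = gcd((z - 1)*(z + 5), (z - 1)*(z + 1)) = z - 1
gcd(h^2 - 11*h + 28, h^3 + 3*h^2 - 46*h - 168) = h - 7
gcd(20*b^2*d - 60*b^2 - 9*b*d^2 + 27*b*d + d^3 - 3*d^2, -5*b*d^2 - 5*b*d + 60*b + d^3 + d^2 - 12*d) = 5*b*d - 15*b - d^2 + 3*d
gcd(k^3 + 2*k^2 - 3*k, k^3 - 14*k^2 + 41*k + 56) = 1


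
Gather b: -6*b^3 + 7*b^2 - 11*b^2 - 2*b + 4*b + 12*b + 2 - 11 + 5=-6*b^3 - 4*b^2 + 14*b - 4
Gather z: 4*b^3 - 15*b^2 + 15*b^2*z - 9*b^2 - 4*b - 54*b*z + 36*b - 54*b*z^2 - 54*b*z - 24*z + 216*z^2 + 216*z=4*b^3 - 24*b^2 + 32*b + z^2*(216 - 54*b) + z*(15*b^2 - 108*b + 192)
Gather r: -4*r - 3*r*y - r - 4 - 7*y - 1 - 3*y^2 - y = r*(-3*y - 5) - 3*y^2 - 8*y - 5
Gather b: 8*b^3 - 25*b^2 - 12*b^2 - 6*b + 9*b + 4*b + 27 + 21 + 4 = 8*b^3 - 37*b^2 + 7*b + 52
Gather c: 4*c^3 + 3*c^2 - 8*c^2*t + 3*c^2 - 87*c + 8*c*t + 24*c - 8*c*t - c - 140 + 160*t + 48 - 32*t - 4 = 4*c^3 + c^2*(6 - 8*t) - 64*c + 128*t - 96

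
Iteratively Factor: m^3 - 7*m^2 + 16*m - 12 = (m - 3)*(m^2 - 4*m + 4) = (m - 3)*(m - 2)*(m - 2)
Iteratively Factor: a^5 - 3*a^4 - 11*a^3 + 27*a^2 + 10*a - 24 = (a - 4)*(a^4 + a^3 - 7*a^2 - a + 6) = (a - 4)*(a - 2)*(a^3 + 3*a^2 - a - 3) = (a - 4)*(a - 2)*(a + 3)*(a^2 - 1) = (a - 4)*(a - 2)*(a - 1)*(a + 3)*(a + 1)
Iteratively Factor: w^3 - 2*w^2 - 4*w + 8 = (w - 2)*(w^2 - 4) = (w - 2)^2*(w + 2)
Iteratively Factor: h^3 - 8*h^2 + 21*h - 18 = (h - 3)*(h^2 - 5*h + 6) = (h - 3)*(h - 2)*(h - 3)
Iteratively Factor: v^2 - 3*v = (v - 3)*(v)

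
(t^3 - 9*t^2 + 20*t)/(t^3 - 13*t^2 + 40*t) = (t - 4)/(t - 8)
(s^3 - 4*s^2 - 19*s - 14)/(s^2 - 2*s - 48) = (-s^3 + 4*s^2 + 19*s + 14)/(-s^2 + 2*s + 48)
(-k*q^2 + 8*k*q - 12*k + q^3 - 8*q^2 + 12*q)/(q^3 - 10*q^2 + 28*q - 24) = (-k + q)/(q - 2)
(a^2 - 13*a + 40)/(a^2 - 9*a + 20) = (a - 8)/(a - 4)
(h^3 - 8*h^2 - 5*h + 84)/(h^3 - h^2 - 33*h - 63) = (h - 4)/(h + 3)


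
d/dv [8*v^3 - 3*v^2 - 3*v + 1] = 24*v^2 - 6*v - 3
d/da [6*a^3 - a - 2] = 18*a^2 - 1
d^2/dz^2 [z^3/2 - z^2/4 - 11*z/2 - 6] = 3*z - 1/2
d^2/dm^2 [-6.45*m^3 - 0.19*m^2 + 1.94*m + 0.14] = -38.7*m - 0.38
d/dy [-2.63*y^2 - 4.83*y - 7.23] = -5.26*y - 4.83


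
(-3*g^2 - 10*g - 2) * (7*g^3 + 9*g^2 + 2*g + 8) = -21*g^5 - 97*g^4 - 110*g^3 - 62*g^2 - 84*g - 16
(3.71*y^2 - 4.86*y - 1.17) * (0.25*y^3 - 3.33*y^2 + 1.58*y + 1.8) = 0.9275*y^5 - 13.5693*y^4 + 21.7531*y^3 + 2.8953*y^2 - 10.5966*y - 2.106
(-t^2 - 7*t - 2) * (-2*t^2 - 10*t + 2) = 2*t^4 + 24*t^3 + 72*t^2 + 6*t - 4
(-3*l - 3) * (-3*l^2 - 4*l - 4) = 9*l^3 + 21*l^2 + 24*l + 12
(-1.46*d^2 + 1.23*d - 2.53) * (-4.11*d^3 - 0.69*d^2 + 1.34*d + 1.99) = 6.0006*d^5 - 4.0479*d^4 + 7.5932*d^3 + 0.4885*d^2 - 0.9425*d - 5.0347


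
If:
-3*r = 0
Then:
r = 0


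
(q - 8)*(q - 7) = q^2 - 15*q + 56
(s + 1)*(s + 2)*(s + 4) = s^3 + 7*s^2 + 14*s + 8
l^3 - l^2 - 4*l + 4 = (l - 2)*(l - 1)*(l + 2)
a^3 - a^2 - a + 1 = (a - 1)^2*(a + 1)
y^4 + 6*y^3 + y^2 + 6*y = y*(y + 6)*(y - I)*(y + I)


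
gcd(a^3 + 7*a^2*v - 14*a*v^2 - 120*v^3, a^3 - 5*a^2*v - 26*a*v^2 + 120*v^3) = -a^2 - a*v + 20*v^2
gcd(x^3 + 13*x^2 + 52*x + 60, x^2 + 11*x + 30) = x^2 + 11*x + 30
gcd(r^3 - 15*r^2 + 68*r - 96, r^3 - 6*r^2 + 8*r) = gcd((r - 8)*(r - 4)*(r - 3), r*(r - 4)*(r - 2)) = r - 4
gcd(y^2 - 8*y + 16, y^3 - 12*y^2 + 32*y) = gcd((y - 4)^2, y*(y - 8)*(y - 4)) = y - 4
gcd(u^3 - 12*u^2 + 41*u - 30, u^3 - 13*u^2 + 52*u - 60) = u^2 - 11*u + 30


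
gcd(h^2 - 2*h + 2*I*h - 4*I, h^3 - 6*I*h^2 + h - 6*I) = 1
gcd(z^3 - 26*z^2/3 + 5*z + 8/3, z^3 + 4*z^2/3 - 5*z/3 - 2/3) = z^2 - 2*z/3 - 1/3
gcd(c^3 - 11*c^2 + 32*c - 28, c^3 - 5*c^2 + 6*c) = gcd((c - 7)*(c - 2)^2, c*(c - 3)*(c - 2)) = c - 2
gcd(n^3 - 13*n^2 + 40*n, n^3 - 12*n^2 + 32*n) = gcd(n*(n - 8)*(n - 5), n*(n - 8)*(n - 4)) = n^2 - 8*n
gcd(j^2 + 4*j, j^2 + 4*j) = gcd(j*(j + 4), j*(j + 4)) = j^2 + 4*j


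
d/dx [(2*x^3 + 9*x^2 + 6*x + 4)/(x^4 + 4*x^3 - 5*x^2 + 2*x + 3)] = 2*(-x^6 - 9*x^5 - 32*x^4 - 28*x^3 + 9*x^2 + 47*x + 5)/(x^8 + 8*x^7 + 6*x^6 - 36*x^5 + 47*x^4 + 4*x^3 - 26*x^2 + 12*x + 9)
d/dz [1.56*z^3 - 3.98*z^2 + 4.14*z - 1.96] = 4.68*z^2 - 7.96*z + 4.14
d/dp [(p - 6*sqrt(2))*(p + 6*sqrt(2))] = 2*p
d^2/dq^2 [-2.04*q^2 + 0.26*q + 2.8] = -4.08000000000000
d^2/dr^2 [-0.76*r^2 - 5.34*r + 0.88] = -1.52000000000000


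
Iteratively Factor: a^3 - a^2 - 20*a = (a)*(a^2 - a - 20) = a*(a - 5)*(a + 4)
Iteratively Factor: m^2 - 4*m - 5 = (m - 5)*(m + 1)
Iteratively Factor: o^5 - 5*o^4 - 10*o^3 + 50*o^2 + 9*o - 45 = (o + 3)*(o^4 - 8*o^3 + 14*o^2 + 8*o - 15) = (o + 1)*(o + 3)*(o^3 - 9*o^2 + 23*o - 15) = (o - 1)*(o + 1)*(o + 3)*(o^2 - 8*o + 15) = (o - 3)*(o - 1)*(o + 1)*(o + 3)*(o - 5)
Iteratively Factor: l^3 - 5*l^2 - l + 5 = (l - 5)*(l^2 - 1) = (l - 5)*(l - 1)*(l + 1)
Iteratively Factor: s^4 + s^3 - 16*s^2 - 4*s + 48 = (s + 2)*(s^3 - s^2 - 14*s + 24) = (s - 2)*(s + 2)*(s^2 + s - 12) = (s - 2)*(s + 2)*(s + 4)*(s - 3)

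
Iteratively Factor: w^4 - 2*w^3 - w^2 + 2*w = (w + 1)*(w^3 - 3*w^2 + 2*w) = (w - 1)*(w + 1)*(w^2 - 2*w) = (w - 2)*(w - 1)*(w + 1)*(w)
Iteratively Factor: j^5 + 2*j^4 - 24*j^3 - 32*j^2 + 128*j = (j - 2)*(j^4 + 4*j^3 - 16*j^2 - 64*j) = (j - 4)*(j - 2)*(j^3 + 8*j^2 + 16*j) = (j - 4)*(j - 2)*(j + 4)*(j^2 + 4*j) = j*(j - 4)*(j - 2)*(j + 4)*(j + 4)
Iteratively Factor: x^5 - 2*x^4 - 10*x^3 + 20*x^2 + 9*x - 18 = (x + 3)*(x^4 - 5*x^3 + 5*x^2 + 5*x - 6) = (x + 1)*(x + 3)*(x^3 - 6*x^2 + 11*x - 6) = (x - 3)*(x + 1)*(x + 3)*(x^2 - 3*x + 2) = (x - 3)*(x - 2)*(x + 1)*(x + 3)*(x - 1)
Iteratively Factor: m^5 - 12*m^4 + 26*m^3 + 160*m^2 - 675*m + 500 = (m - 5)*(m^4 - 7*m^3 - 9*m^2 + 115*m - 100) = (m - 5)*(m + 4)*(m^3 - 11*m^2 + 35*m - 25) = (m - 5)*(m - 1)*(m + 4)*(m^2 - 10*m + 25) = (m - 5)^2*(m - 1)*(m + 4)*(m - 5)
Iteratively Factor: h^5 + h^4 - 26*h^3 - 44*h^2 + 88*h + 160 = (h + 4)*(h^4 - 3*h^3 - 14*h^2 + 12*h + 40) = (h + 2)*(h + 4)*(h^3 - 5*h^2 - 4*h + 20) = (h - 2)*(h + 2)*(h + 4)*(h^2 - 3*h - 10) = (h - 2)*(h + 2)^2*(h + 4)*(h - 5)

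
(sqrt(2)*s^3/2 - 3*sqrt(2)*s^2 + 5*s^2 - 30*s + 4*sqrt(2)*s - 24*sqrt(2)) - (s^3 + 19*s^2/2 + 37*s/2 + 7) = -s^3 + sqrt(2)*s^3/2 - 9*s^2/2 - 3*sqrt(2)*s^2 - 97*s/2 + 4*sqrt(2)*s - 24*sqrt(2) - 7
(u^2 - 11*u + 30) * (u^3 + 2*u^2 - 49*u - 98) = u^5 - 9*u^4 - 41*u^3 + 501*u^2 - 392*u - 2940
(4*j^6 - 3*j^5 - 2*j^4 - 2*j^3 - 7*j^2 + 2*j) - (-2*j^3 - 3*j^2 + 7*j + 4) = 4*j^6 - 3*j^5 - 2*j^4 - 4*j^2 - 5*j - 4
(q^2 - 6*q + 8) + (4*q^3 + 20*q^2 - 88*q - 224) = 4*q^3 + 21*q^2 - 94*q - 216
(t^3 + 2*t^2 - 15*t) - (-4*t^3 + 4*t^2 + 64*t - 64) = 5*t^3 - 2*t^2 - 79*t + 64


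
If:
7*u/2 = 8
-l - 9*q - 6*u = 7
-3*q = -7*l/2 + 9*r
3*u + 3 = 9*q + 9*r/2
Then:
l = 2278/77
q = -1291/231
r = 3088/231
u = 16/7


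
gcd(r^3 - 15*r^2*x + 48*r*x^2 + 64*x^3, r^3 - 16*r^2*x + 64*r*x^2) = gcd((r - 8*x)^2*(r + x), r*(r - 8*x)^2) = r^2 - 16*r*x + 64*x^2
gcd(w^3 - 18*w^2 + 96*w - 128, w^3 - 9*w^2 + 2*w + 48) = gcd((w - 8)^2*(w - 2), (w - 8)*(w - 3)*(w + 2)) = w - 8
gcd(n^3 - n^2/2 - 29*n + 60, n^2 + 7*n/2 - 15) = n^2 + 7*n/2 - 15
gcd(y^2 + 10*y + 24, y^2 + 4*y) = y + 4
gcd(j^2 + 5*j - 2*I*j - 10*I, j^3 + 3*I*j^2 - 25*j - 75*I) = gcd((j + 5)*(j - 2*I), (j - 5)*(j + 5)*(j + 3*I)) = j + 5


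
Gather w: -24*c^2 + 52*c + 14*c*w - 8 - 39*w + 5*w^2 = -24*c^2 + 52*c + 5*w^2 + w*(14*c - 39) - 8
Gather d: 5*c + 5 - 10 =5*c - 5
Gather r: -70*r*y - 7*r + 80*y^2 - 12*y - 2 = r*(-70*y - 7) + 80*y^2 - 12*y - 2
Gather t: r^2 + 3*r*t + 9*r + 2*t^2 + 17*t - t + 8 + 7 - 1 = r^2 + 9*r + 2*t^2 + t*(3*r + 16) + 14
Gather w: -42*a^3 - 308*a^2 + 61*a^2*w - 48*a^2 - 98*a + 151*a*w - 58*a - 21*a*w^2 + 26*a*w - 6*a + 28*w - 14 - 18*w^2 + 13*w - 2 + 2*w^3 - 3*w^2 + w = -42*a^3 - 356*a^2 - 162*a + 2*w^3 + w^2*(-21*a - 21) + w*(61*a^2 + 177*a + 42) - 16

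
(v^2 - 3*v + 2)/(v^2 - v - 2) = (v - 1)/(v + 1)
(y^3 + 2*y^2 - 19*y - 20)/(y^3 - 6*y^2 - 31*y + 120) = (y^2 - 3*y - 4)/(y^2 - 11*y + 24)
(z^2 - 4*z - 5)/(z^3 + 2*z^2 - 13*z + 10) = (z^2 - 4*z - 5)/(z^3 + 2*z^2 - 13*z + 10)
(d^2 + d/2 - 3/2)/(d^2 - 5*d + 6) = (2*d^2 + d - 3)/(2*(d^2 - 5*d + 6))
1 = 1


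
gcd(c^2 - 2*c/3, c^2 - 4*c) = c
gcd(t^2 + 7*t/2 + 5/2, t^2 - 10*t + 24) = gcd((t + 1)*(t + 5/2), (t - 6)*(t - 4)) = 1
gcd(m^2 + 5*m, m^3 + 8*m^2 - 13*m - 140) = m + 5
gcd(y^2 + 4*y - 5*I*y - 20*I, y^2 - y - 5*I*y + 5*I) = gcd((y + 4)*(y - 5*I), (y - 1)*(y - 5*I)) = y - 5*I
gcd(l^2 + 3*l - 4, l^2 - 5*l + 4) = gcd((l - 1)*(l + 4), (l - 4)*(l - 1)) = l - 1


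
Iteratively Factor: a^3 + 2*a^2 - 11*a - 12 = (a + 4)*(a^2 - 2*a - 3) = (a + 1)*(a + 4)*(a - 3)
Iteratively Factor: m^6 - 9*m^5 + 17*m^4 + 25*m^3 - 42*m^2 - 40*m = (m - 2)*(m^5 - 7*m^4 + 3*m^3 + 31*m^2 + 20*m) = m*(m - 2)*(m^4 - 7*m^3 + 3*m^2 + 31*m + 20) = m*(m - 2)*(m + 1)*(m^3 - 8*m^2 + 11*m + 20) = m*(m - 2)*(m + 1)^2*(m^2 - 9*m + 20) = m*(m - 5)*(m - 2)*(m + 1)^2*(m - 4)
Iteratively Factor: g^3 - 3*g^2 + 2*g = (g)*(g^2 - 3*g + 2) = g*(g - 1)*(g - 2)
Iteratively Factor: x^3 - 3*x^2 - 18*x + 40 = (x - 2)*(x^2 - x - 20) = (x - 2)*(x + 4)*(x - 5)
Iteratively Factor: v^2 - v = (v - 1)*(v)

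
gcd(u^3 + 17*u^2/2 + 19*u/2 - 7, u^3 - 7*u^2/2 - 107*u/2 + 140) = u + 7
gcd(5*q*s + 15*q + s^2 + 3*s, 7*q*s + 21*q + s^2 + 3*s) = s + 3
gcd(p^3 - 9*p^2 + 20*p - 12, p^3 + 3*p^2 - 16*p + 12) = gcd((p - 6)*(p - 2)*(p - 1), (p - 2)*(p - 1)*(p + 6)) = p^2 - 3*p + 2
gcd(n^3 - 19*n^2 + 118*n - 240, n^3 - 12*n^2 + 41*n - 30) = n^2 - 11*n + 30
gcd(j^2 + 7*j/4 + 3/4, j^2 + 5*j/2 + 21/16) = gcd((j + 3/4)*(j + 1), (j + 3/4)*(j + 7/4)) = j + 3/4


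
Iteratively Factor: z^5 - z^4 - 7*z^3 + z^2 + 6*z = (z)*(z^4 - z^3 - 7*z^2 + z + 6) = z*(z - 3)*(z^3 + 2*z^2 - z - 2) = z*(z - 3)*(z - 1)*(z^2 + 3*z + 2) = z*(z - 3)*(z - 1)*(z + 1)*(z + 2)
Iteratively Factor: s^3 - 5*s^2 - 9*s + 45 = (s - 5)*(s^2 - 9) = (s - 5)*(s - 3)*(s + 3)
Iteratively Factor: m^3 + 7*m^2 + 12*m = (m + 3)*(m^2 + 4*m) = m*(m + 3)*(m + 4)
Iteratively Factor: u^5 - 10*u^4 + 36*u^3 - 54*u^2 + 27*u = (u - 3)*(u^4 - 7*u^3 + 15*u^2 - 9*u) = u*(u - 3)*(u^3 - 7*u^2 + 15*u - 9) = u*(u - 3)^2*(u^2 - 4*u + 3) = u*(u - 3)^2*(u - 1)*(u - 3)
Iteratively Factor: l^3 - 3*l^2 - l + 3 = (l + 1)*(l^2 - 4*l + 3) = (l - 3)*(l + 1)*(l - 1)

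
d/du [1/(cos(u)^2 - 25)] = 2*sin(u)*cos(u)/(cos(u)^2 - 25)^2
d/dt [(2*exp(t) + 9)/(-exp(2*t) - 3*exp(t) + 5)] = (2*exp(2*t) + 18*exp(t) + 37)*exp(t)/(exp(4*t) + 6*exp(3*t) - exp(2*t) - 30*exp(t) + 25)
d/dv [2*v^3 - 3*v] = 6*v^2 - 3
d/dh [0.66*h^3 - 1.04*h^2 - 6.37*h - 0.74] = 1.98*h^2 - 2.08*h - 6.37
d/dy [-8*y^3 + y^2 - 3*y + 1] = -24*y^2 + 2*y - 3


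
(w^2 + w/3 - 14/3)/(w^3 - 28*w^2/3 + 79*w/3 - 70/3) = (3*w + 7)/(3*w^2 - 22*w + 35)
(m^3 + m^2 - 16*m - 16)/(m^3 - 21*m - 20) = (m - 4)/(m - 5)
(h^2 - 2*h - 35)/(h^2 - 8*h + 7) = (h + 5)/(h - 1)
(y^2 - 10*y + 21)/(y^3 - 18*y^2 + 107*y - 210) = (y - 3)/(y^2 - 11*y + 30)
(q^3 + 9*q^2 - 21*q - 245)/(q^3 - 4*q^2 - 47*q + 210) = (q + 7)/(q - 6)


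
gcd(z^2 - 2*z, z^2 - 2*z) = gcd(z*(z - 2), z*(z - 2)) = z^2 - 2*z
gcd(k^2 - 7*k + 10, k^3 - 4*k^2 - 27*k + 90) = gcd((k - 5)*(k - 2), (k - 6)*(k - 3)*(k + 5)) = 1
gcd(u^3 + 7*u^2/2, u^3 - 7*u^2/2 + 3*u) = u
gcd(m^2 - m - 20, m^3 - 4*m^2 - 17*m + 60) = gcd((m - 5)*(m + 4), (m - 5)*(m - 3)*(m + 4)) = m^2 - m - 20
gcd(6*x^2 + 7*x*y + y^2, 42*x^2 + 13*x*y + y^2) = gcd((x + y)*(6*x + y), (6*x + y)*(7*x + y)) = 6*x + y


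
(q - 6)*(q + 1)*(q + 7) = q^3 + 2*q^2 - 41*q - 42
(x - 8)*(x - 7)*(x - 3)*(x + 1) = x^4 - 17*x^3 + 83*x^2 - 67*x - 168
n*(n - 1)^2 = n^3 - 2*n^2 + n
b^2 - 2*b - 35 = (b - 7)*(b + 5)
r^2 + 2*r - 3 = (r - 1)*(r + 3)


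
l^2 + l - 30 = (l - 5)*(l + 6)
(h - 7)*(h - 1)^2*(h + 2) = h^4 - 7*h^3 - 3*h^2 + 23*h - 14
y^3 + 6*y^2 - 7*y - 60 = (y - 3)*(y + 4)*(y + 5)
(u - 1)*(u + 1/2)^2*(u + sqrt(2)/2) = u^4 + sqrt(2)*u^3/2 - 3*u^2/4 - 3*sqrt(2)*u/8 - u/4 - sqrt(2)/8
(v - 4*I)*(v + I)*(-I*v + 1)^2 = -v^4 + I*v^3 - 9*v^2 - 11*I*v + 4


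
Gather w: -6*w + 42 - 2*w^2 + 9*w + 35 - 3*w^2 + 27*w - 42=-5*w^2 + 30*w + 35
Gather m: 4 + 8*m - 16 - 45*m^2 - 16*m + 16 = -45*m^2 - 8*m + 4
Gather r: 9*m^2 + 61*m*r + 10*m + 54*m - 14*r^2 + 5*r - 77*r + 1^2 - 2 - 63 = 9*m^2 + 64*m - 14*r^2 + r*(61*m - 72) - 64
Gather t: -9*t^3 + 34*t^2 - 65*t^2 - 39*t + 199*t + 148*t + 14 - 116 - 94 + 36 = -9*t^3 - 31*t^2 + 308*t - 160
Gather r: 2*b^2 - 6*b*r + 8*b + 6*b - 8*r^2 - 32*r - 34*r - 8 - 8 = 2*b^2 + 14*b - 8*r^2 + r*(-6*b - 66) - 16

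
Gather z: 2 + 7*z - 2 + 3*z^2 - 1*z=3*z^2 + 6*z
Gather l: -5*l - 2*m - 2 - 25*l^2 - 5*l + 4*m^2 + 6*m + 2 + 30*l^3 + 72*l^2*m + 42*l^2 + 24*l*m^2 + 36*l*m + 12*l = 30*l^3 + l^2*(72*m + 17) + l*(24*m^2 + 36*m + 2) + 4*m^2 + 4*m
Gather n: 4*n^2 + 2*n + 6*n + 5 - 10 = 4*n^2 + 8*n - 5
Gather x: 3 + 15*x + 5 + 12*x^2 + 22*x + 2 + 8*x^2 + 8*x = 20*x^2 + 45*x + 10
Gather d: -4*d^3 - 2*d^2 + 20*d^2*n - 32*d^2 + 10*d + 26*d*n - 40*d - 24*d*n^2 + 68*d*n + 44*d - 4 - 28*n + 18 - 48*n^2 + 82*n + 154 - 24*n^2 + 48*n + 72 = -4*d^3 + d^2*(20*n - 34) + d*(-24*n^2 + 94*n + 14) - 72*n^2 + 102*n + 240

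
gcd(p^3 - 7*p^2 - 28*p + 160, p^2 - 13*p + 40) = p - 8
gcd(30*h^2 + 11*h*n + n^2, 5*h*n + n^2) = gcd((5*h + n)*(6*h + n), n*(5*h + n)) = 5*h + n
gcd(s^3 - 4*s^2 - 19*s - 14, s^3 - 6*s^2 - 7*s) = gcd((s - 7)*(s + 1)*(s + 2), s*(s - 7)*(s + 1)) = s^2 - 6*s - 7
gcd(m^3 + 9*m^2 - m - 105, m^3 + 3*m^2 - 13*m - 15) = m^2 + 2*m - 15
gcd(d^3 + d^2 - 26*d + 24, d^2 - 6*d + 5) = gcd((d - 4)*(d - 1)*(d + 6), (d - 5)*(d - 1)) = d - 1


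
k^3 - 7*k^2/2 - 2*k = k*(k - 4)*(k + 1/2)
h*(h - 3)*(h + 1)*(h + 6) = h^4 + 4*h^3 - 15*h^2 - 18*h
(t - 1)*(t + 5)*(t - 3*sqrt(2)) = t^3 - 3*sqrt(2)*t^2 + 4*t^2 - 12*sqrt(2)*t - 5*t + 15*sqrt(2)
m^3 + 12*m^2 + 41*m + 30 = (m + 1)*(m + 5)*(m + 6)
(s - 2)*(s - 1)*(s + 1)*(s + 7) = s^4 + 5*s^3 - 15*s^2 - 5*s + 14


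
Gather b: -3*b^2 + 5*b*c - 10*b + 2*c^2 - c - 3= -3*b^2 + b*(5*c - 10) + 2*c^2 - c - 3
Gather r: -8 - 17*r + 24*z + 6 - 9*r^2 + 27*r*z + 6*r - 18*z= -9*r^2 + r*(27*z - 11) + 6*z - 2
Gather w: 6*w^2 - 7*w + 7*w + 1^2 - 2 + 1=6*w^2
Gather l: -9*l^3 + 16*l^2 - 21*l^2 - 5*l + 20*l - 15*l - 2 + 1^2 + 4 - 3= -9*l^3 - 5*l^2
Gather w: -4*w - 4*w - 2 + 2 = -8*w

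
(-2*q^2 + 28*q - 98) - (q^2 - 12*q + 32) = -3*q^2 + 40*q - 130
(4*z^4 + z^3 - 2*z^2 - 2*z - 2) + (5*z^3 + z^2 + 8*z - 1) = 4*z^4 + 6*z^3 - z^2 + 6*z - 3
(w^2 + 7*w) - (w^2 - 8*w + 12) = 15*w - 12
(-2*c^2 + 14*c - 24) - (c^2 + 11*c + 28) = -3*c^2 + 3*c - 52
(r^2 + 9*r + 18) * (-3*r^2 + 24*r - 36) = -3*r^4 - 3*r^3 + 126*r^2 + 108*r - 648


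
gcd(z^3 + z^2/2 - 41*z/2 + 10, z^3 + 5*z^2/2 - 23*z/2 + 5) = z^2 + 9*z/2 - 5/2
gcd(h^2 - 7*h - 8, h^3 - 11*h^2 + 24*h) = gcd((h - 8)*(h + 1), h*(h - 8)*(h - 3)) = h - 8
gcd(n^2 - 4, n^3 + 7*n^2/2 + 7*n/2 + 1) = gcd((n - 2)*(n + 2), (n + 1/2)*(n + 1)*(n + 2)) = n + 2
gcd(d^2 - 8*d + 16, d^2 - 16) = d - 4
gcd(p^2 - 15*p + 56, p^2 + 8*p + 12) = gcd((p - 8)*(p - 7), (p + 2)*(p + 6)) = 1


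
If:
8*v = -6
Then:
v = -3/4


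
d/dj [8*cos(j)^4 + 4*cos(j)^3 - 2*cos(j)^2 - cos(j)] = (-32*cos(j)^3 - 12*cos(j)^2 + 4*cos(j) + 1)*sin(j)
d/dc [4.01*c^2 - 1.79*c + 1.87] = 8.02*c - 1.79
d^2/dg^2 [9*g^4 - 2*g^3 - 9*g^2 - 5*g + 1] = 108*g^2 - 12*g - 18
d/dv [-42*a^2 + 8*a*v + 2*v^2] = 8*a + 4*v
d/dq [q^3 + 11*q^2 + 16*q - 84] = 3*q^2 + 22*q + 16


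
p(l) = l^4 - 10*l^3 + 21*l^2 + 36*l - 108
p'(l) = 4*l^3 - 30*l^2 + 42*l + 36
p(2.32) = -7.35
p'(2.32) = 21.92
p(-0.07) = -110.41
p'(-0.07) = 32.91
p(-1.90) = -18.97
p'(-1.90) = -179.54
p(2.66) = -1.80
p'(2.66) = 10.74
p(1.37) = -41.46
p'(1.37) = 47.52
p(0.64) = -78.81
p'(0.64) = 51.64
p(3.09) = -0.12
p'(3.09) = -2.65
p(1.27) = -46.29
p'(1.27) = 49.15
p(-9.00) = 15120.00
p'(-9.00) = -5688.00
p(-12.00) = 40500.00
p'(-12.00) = -11700.00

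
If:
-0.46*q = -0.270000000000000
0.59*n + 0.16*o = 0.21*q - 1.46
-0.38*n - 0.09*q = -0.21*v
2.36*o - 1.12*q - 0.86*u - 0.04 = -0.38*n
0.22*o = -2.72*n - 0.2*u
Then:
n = -246.51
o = 900.65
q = 0.59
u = 2361.81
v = -445.81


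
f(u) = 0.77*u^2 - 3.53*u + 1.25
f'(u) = 1.54*u - 3.53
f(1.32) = -2.07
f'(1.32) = -1.50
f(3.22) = -2.13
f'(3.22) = 1.43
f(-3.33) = 21.54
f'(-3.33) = -8.66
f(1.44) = -2.24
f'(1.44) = -1.31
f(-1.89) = 10.67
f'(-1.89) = -6.44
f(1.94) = -2.70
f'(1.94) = -0.54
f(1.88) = -2.66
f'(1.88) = -0.63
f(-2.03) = 11.59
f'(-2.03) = -6.66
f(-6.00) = 50.15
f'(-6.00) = -12.77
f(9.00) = 31.85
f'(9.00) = 10.33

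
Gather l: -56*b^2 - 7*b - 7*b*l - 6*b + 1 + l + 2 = -56*b^2 - 13*b + l*(1 - 7*b) + 3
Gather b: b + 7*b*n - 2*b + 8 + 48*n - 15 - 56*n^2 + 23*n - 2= b*(7*n - 1) - 56*n^2 + 71*n - 9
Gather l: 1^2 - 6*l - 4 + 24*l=18*l - 3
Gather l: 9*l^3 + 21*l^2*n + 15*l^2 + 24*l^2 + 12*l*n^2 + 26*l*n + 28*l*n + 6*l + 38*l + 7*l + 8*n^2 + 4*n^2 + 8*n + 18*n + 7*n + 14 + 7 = 9*l^3 + l^2*(21*n + 39) + l*(12*n^2 + 54*n + 51) + 12*n^2 + 33*n + 21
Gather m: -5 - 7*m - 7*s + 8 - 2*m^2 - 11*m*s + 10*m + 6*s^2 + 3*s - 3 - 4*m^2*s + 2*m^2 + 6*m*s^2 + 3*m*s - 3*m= -4*m^2*s + m*(6*s^2 - 8*s) + 6*s^2 - 4*s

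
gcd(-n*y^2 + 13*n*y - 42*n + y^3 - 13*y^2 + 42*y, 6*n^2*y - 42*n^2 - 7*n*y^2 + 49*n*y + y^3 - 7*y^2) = -n*y + 7*n + y^2 - 7*y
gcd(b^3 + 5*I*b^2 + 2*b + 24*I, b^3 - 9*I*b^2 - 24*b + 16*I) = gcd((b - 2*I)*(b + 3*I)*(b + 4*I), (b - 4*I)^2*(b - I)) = 1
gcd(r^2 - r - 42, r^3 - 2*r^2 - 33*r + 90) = r + 6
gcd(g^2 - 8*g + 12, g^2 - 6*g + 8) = g - 2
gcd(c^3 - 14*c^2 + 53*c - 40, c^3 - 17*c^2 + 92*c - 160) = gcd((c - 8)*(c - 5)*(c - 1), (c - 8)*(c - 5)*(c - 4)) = c^2 - 13*c + 40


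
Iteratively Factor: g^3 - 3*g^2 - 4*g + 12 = (g - 3)*(g^2 - 4) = (g - 3)*(g - 2)*(g + 2)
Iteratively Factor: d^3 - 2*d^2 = (d)*(d^2 - 2*d) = d*(d - 2)*(d)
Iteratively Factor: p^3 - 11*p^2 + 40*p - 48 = (p - 4)*(p^2 - 7*p + 12) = (p - 4)*(p - 3)*(p - 4)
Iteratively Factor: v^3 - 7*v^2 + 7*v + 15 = (v + 1)*(v^2 - 8*v + 15) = (v - 3)*(v + 1)*(v - 5)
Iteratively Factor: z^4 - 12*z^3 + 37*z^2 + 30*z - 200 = (z - 4)*(z^3 - 8*z^2 + 5*z + 50) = (z - 5)*(z - 4)*(z^2 - 3*z - 10) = (z - 5)^2*(z - 4)*(z + 2)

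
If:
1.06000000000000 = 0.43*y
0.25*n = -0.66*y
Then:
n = -6.51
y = 2.47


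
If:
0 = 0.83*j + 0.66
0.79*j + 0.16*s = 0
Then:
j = -0.80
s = 3.93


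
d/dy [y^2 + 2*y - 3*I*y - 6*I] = 2*y + 2 - 3*I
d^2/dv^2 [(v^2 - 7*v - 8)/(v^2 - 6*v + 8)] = 2*(-v^3 - 48*v^2 + 312*v - 496)/(v^6 - 18*v^5 + 132*v^4 - 504*v^3 + 1056*v^2 - 1152*v + 512)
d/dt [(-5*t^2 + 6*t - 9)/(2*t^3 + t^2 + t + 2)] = (10*t^4 - 24*t^3 + 43*t^2 - 2*t + 21)/(4*t^6 + 4*t^5 + 5*t^4 + 10*t^3 + 5*t^2 + 4*t + 4)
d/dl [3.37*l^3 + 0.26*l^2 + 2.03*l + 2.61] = 10.11*l^2 + 0.52*l + 2.03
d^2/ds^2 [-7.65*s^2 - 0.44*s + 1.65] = -15.3000000000000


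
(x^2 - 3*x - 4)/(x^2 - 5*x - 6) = (x - 4)/(x - 6)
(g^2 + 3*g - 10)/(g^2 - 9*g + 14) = (g + 5)/(g - 7)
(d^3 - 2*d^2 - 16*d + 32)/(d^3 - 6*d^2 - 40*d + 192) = (d^2 + 2*d - 8)/(d^2 - 2*d - 48)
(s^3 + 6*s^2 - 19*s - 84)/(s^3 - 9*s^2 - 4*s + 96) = (s + 7)/(s - 8)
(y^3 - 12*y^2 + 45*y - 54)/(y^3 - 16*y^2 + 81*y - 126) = (y - 3)/(y - 7)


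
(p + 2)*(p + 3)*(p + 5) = p^3 + 10*p^2 + 31*p + 30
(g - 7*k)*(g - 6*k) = g^2 - 13*g*k + 42*k^2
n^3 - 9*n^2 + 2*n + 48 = (n - 8)*(n - 3)*(n + 2)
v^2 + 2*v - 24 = (v - 4)*(v + 6)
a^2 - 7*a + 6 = (a - 6)*(a - 1)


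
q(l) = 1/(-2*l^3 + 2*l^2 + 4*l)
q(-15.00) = 0.00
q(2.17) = -0.43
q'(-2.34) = 0.05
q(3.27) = -0.03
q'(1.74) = 1.17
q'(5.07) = 0.00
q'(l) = (6*l^2 - 4*l - 4)/(-2*l^3 + 2*l^2 + 4*l)^2 = (3*l^2/2 - l - 1)/(l^2*(-l^2 + l + 2)^2)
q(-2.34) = 0.04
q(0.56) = 0.40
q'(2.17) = 2.85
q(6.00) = 0.00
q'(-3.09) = 0.02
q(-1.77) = 0.10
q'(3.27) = 0.04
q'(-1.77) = 0.21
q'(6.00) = 0.00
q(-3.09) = 0.02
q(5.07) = -0.01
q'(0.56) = -0.69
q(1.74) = 0.40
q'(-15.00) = 0.00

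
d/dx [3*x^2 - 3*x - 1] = 6*x - 3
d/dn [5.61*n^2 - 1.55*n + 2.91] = 11.22*n - 1.55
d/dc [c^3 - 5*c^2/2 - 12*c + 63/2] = 3*c^2 - 5*c - 12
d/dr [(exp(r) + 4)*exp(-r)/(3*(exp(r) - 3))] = (-exp(2*r) - 8*exp(r) + 12)*exp(-r)/(3*(exp(2*r) - 6*exp(r) + 9))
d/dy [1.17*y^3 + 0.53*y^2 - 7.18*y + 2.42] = 3.51*y^2 + 1.06*y - 7.18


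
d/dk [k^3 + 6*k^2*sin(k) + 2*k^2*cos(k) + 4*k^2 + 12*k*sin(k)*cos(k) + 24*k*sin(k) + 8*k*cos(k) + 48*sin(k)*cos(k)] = -2*k^2*sin(k) + 6*k^2*cos(k) + 3*k^2 + 4*k*sin(k) + 28*k*cos(k) + 12*k*cos(2*k) + 8*k + 24*sin(k) + 6*sin(2*k) + 8*cos(k) + 48*cos(2*k)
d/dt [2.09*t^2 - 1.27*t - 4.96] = 4.18*t - 1.27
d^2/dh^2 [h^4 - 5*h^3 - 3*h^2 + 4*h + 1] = 12*h^2 - 30*h - 6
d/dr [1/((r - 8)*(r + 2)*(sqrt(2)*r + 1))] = (-sqrt(2)*(r - 8)*(r + 2) - (r - 8)*(sqrt(2)*r + 1) - (r + 2)*(sqrt(2)*r + 1))/((r - 8)^2*(r + 2)^2*(sqrt(2)*r + 1)^2)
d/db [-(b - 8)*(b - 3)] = 11 - 2*b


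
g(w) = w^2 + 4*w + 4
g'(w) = 2*w + 4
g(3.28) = 27.88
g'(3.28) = 10.56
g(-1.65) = 0.12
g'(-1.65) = 0.70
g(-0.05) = 3.80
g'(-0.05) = 3.90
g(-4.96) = 8.76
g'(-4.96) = -5.92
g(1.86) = 14.90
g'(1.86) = 7.72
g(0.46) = 6.05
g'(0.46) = 4.92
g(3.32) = 28.30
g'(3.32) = 10.64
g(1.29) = 10.82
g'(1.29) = 6.58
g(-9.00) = 49.00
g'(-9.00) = -14.00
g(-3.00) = 1.00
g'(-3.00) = -2.00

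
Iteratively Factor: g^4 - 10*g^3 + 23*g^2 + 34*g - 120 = (g + 2)*(g^3 - 12*g^2 + 47*g - 60) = (g - 4)*(g + 2)*(g^2 - 8*g + 15) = (g - 4)*(g - 3)*(g + 2)*(g - 5)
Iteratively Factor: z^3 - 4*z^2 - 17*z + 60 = (z - 3)*(z^2 - z - 20) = (z - 5)*(z - 3)*(z + 4)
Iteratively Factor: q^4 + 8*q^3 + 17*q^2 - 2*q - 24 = (q - 1)*(q^3 + 9*q^2 + 26*q + 24) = (q - 1)*(q + 4)*(q^2 + 5*q + 6) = (q - 1)*(q + 2)*(q + 4)*(q + 3)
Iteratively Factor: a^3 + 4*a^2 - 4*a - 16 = (a + 2)*(a^2 + 2*a - 8) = (a + 2)*(a + 4)*(a - 2)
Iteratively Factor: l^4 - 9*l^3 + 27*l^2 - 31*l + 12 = (l - 1)*(l^3 - 8*l^2 + 19*l - 12) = (l - 4)*(l - 1)*(l^2 - 4*l + 3) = (l - 4)*(l - 3)*(l - 1)*(l - 1)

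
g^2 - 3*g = g*(g - 3)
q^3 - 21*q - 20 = (q - 5)*(q + 1)*(q + 4)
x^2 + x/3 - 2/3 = (x - 2/3)*(x + 1)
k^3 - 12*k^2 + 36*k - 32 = (k - 8)*(k - 2)^2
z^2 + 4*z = z*(z + 4)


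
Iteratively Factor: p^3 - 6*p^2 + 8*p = (p)*(p^2 - 6*p + 8) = p*(p - 4)*(p - 2)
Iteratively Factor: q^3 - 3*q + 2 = (q + 2)*(q^2 - 2*q + 1) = (q - 1)*(q + 2)*(q - 1)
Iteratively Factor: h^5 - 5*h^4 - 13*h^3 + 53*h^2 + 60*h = (h - 5)*(h^4 - 13*h^2 - 12*h) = h*(h - 5)*(h^3 - 13*h - 12) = h*(h - 5)*(h + 1)*(h^2 - h - 12) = h*(h - 5)*(h + 1)*(h + 3)*(h - 4)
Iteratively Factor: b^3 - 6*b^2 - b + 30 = (b - 5)*(b^2 - b - 6) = (b - 5)*(b + 2)*(b - 3)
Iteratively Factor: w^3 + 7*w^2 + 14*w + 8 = (w + 1)*(w^2 + 6*w + 8) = (w + 1)*(w + 2)*(w + 4)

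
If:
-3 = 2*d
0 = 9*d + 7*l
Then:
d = -3/2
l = 27/14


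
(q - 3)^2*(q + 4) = q^3 - 2*q^2 - 15*q + 36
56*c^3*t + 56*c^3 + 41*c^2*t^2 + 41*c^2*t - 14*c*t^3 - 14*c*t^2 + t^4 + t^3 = (-8*c + t)*(-7*c + t)*(c + t)*(t + 1)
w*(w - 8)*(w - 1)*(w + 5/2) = w^4 - 13*w^3/2 - 29*w^2/2 + 20*w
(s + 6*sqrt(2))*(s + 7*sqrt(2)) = s^2 + 13*sqrt(2)*s + 84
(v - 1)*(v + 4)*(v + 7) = v^3 + 10*v^2 + 17*v - 28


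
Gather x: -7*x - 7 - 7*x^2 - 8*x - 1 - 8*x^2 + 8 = -15*x^2 - 15*x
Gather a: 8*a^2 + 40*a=8*a^2 + 40*a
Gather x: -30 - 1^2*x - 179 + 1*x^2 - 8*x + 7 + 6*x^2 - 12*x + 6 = 7*x^2 - 21*x - 196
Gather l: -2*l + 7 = 7 - 2*l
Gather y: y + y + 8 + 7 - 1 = 2*y + 14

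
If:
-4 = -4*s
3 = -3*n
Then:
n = -1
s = 1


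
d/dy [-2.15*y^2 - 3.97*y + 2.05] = -4.3*y - 3.97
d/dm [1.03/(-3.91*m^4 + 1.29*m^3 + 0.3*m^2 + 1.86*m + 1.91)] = (16.1092*m^3 - 3.9861*m^2 - 0.618*m - 1.9158)/(-3.91*m^4 + 1.29*m^3 + 0.3*m^2 + 1.86*m + 1.91)^2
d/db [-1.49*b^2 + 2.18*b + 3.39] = 2.18 - 2.98*b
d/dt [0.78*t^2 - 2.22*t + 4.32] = 1.56*t - 2.22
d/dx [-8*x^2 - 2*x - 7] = -16*x - 2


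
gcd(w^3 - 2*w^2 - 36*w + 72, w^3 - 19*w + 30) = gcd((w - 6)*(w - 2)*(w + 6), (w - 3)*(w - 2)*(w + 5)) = w - 2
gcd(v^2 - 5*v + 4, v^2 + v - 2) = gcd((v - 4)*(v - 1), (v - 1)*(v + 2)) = v - 1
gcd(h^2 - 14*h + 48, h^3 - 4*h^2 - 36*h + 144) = h - 6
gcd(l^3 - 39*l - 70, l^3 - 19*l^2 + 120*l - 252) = l - 7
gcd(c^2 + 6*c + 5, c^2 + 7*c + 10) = c + 5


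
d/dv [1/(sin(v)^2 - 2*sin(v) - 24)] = 2*(1 - sin(v))*cos(v)/((sin(v) - 6)^2*(sin(v) + 4)^2)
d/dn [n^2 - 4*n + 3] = 2*n - 4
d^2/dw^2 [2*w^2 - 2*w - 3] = 4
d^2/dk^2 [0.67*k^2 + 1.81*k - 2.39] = 1.34000000000000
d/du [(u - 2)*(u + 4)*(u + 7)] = 3*u^2 + 18*u + 6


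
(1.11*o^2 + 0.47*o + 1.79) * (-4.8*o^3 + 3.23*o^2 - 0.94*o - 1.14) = -5.328*o^5 + 1.3293*o^4 - 8.1173*o^3 + 4.0745*o^2 - 2.2184*o - 2.0406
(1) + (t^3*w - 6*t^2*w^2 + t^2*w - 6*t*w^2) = t^3*w - 6*t^2*w^2 + t^2*w - 6*t*w^2 + 1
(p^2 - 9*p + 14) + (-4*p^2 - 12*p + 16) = -3*p^2 - 21*p + 30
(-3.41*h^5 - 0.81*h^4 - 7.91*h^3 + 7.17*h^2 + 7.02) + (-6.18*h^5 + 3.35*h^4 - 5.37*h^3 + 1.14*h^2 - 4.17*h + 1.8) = -9.59*h^5 + 2.54*h^4 - 13.28*h^3 + 8.31*h^2 - 4.17*h + 8.82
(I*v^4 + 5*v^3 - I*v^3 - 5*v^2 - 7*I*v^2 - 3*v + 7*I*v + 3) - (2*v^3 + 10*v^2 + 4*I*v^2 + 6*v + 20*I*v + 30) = I*v^4 + 3*v^3 - I*v^3 - 15*v^2 - 11*I*v^2 - 9*v - 13*I*v - 27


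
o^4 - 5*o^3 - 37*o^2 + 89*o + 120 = (o - 8)*(o - 3)*(o + 1)*(o + 5)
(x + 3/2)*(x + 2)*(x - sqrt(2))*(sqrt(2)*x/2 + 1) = sqrt(2)*x^4/2 + 7*sqrt(2)*x^3/4 + sqrt(2)*x^2/2 - 7*sqrt(2)*x/2 - 3*sqrt(2)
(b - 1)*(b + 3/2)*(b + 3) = b^3 + 7*b^2/2 - 9/2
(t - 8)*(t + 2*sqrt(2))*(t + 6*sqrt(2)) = t^3 - 8*t^2 + 8*sqrt(2)*t^2 - 64*sqrt(2)*t + 24*t - 192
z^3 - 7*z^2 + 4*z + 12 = (z - 6)*(z - 2)*(z + 1)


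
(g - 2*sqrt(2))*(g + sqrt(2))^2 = g^3 - 6*g - 4*sqrt(2)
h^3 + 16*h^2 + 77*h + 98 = (h + 2)*(h + 7)^2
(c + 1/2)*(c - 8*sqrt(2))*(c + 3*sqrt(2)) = c^3 - 5*sqrt(2)*c^2 + c^2/2 - 48*c - 5*sqrt(2)*c/2 - 24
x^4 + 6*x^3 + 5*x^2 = x^2*(x + 1)*(x + 5)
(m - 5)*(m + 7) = m^2 + 2*m - 35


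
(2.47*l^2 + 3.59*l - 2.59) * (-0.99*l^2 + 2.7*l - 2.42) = -2.4453*l^4 + 3.1149*l^3 + 6.2797*l^2 - 15.6808*l + 6.2678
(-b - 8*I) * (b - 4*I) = -b^2 - 4*I*b - 32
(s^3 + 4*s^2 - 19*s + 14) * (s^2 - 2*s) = s^5 + 2*s^4 - 27*s^3 + 52*s^2 - 28*s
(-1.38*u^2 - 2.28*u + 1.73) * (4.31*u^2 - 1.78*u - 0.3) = -5.9478*u^4 - 7.3704*u^3 + 11.9287*u^2 - 2.3954*u - 0.519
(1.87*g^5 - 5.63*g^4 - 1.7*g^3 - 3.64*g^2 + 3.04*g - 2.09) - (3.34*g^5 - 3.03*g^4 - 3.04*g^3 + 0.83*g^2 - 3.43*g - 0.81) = -1.47*g^5 - 2.6*g^4 + 1.34*g^3 - 4.47*g^2 + 6.47*g - 1.28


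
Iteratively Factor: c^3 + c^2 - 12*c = (c)*(c^2 + c - 12) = c*(c + 4)*(c - 3)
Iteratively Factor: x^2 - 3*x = (x - 3)*(x)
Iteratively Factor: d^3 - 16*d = (d)*(d^2 - 16) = d*(d - 4)*(d + 4)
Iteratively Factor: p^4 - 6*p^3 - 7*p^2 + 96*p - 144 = (p - 3)*(p^3 - 3*p^2 - 16*p + 48) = (p - 4)*(p - 3)*(p^2 + p - 12) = (p - 4)*(p - 3)*(p + 4)*(p - 3)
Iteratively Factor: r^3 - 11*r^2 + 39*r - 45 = (r - 3)*(r^2 - 8*r + 15) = (r - 3)^2*(r - 5)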